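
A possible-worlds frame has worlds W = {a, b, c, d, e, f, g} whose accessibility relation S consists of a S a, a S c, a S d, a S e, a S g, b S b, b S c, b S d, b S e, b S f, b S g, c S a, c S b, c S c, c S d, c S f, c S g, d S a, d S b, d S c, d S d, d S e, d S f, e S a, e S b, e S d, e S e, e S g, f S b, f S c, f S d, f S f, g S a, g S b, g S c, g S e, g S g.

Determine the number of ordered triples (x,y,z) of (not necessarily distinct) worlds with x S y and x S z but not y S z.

36

Enumerating: (a,c,e), (a,d,g), (a,e,c), (a,g,d), (b,c,e), (b,d,g), (b,e,c), (b,e,f), (b,f,e), (b,f,g), (b,g,d), (b,g,f), … and 24 more.
Total: 36.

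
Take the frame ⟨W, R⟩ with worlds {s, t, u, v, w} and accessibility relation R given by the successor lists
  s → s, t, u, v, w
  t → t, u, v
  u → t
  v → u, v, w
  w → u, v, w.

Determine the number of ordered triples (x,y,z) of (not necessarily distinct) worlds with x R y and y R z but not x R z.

5

Enumerating: (t,v,w), (u,t,u), (u,t,v), (v,u,t), (w,u,t).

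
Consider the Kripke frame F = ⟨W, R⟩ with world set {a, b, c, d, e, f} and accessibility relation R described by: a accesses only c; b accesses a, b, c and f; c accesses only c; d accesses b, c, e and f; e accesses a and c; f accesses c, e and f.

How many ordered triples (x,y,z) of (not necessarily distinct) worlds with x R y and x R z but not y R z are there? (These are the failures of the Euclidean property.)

22

Enumerating: (b,a,a), (b,a,b), (b,a,f), (b,c,a), (b,c,b), (b,c,f), (b,f,a), (b,f,b), (d,b,e), (d,c,b), (d,c,e), (d,c,f), … and 10 more.
Total: 22.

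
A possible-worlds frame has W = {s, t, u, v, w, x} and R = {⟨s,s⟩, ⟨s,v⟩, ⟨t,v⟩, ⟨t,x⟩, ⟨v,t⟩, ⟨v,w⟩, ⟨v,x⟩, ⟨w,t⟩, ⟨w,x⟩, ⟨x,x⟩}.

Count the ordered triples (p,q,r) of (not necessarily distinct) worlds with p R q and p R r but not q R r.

Enumerating: (s,v,s), (s,v,v), (t,v,v), (t,x,v), (v,t,t), (v,t,w), (v,w,w), (v,x,t), (v,x,w), (w,t,t), (w,x,t).

11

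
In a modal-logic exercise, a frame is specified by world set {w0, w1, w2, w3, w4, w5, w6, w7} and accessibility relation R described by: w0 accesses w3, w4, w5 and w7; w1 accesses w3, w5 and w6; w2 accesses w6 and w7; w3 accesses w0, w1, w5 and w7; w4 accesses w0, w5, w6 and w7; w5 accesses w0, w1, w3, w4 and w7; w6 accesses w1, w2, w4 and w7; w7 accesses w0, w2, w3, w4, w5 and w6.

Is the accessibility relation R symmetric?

Yes

Symmetric: yes — every pair in R has its reverse in R.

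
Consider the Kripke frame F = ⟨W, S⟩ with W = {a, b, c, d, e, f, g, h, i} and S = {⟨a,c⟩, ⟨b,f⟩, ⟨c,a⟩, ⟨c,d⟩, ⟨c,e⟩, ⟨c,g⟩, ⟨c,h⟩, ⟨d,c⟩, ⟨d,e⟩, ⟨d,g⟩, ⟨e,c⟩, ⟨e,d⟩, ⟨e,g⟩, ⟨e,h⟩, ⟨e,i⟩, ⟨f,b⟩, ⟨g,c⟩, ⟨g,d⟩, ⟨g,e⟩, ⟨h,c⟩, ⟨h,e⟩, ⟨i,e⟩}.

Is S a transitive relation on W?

Transitive: no — a S c and c S d, but not a S d.

No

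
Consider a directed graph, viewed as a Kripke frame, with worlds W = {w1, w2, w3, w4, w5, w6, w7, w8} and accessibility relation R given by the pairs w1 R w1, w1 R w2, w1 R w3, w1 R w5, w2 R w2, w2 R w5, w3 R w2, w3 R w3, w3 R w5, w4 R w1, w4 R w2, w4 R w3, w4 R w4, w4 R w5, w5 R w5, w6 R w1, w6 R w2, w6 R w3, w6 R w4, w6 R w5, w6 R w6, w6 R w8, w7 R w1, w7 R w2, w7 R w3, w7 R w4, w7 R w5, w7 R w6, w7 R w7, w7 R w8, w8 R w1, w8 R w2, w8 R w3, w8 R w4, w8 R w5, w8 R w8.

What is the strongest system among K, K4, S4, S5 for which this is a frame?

Transitive (axiom 4): yes — every two-step R-path is closed by a direct edge.
Reflexive (axiom T): yes — every world is R-related to itself.
Euclidean (axiom 5): no — w1 R w2 and w1 R w3, but not w2 R w3.
So F validates K, K4, S4; S5 would additionally require R to be Euclidean. The strongest is S4.

S4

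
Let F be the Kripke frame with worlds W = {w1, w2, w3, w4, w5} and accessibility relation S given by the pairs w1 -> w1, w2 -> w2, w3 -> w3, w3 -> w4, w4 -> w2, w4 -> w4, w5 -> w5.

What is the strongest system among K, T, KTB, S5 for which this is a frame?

Reflexive (axiom T): yes — every world is S-related to itself.
Symmetric (axiom B): no — w3 S w4 but not w4 S w3.
Euclidean (axiom 5): no — w3 S w4 and w3 S w3, but not w4 S w3.
So F validates K, T; KTB would additionally require S to be symmetric. The strongest is T.

T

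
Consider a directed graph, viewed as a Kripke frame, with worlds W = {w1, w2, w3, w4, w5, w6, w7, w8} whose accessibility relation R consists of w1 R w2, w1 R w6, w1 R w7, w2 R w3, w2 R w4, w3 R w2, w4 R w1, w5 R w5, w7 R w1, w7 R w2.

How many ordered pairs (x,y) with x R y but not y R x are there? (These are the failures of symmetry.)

5

Enumerating: (w1,w2), (w1,w6), (w2,w4), (w4,w1), (w7,w2).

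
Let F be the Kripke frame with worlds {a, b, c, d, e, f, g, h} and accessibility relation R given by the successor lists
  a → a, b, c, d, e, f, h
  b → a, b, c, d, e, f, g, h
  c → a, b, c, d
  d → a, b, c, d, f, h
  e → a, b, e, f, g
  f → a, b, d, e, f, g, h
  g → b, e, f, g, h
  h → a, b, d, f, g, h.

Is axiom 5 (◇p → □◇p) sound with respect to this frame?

No

Axiom 5 corresponds to the accessibility relation being Euclidean.
Euclidean: no — a R c and a R e, but not c R e.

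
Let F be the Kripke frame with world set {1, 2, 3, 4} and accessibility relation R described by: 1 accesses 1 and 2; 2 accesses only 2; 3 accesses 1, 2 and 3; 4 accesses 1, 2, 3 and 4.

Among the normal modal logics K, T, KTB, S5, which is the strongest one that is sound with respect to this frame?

T

Reflexive (axiom T): yes — every world is R-related to itself.
Symmetric (axiom B): no — 1 R 2 but not 2 R 1.
Euclidean (axiom 5): no — 3 R 2 and 3 R 1, but not 2 R 1.
So F validates K, T; KTB would additionally require R to be symmetric. The strongest is T.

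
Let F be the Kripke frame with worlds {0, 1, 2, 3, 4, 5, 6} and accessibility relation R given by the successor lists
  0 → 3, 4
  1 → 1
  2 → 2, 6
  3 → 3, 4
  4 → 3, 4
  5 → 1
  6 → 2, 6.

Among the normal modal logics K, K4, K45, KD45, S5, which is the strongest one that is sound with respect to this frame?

Transitive (axiom 4): yes — every two-step R-path is closed by a direct edge.
Euclidean (axiom 5): yes — any two successors of a common world are R-related.
Serial (axiom D): yes — every world has a successor (e.g. 0 R 3).
Reflexive (axiom T): no — 0 is not related to itself.
So F validates K, K4, K45, KD45; S5 would additionally require R to be reflexive. The strongest is KD45.

KD45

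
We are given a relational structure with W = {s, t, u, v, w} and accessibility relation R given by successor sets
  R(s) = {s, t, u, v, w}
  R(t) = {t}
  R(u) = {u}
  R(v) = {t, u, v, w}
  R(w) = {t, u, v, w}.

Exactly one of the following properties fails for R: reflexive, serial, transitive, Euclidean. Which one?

Euclidean

Reflexive: yes — every world is R-related to itself.
Serial: yes — every world has a successor (e.g. s R s).
Transitive: yes — every two-step R-path is closed by a direct edge.
Euclidean: no — s R t and s R u, but not t R u.
Only Euclidean fails.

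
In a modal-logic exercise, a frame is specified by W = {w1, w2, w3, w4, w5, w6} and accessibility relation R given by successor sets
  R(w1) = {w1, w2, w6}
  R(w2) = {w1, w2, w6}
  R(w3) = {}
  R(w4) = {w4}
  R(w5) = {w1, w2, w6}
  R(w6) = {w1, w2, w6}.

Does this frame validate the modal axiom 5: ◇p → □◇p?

Yes

The schema 5 characterises exactly the Euclidean frames.
Euclidean: yes — any two successors of a common world are R-related.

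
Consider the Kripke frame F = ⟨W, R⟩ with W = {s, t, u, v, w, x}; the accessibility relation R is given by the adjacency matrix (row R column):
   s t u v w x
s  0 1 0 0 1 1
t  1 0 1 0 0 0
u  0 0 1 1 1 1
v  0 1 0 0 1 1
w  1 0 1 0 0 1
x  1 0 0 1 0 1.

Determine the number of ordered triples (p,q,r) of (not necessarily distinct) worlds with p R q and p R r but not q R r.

31

Enumerating: (s,t,t), (s,t,w), (s,t,x), (s,w,t), (s,w,w), (s,x,t), (s,x,w), (t,s,s), (t,s,u), (t,u,s), (u,v,u), (u,v,v), … and 19 more.
Total: 31.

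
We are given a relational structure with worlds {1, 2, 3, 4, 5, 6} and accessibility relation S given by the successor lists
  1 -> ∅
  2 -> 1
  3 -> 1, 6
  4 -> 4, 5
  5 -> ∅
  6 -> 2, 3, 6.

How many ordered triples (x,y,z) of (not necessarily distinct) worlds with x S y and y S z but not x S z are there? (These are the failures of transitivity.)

Enumerating: (3,6,2), (3,6,3), (6,2,1), (6,3,1).

4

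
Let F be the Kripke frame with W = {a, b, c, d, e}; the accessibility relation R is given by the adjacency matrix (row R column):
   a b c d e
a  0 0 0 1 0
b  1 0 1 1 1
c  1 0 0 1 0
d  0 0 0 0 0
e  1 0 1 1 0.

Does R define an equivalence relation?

Reflexive: no — a is not related to itself.
Symmetric: no — a R d but not d R a.
Transitive: yes — every two-step R-path is closed by a direct edge.
So R is not an equivalence relation.

No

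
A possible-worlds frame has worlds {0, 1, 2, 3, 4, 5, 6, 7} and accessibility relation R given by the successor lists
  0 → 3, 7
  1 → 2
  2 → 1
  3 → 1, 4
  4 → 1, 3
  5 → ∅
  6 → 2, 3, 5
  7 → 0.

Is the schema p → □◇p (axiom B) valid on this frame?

By correspondence theory, B is valid on a frame iff R is symmetric.
Symmetric: no — 0 R 3 but not 3 R 0.

No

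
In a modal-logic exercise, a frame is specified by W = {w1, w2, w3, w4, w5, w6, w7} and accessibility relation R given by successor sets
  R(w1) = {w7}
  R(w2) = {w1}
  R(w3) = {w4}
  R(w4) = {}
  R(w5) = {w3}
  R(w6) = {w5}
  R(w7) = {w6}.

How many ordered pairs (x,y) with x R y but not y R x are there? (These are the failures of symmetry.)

Enumerating: (w1,w7), (w2,w1), (w3,w4), (w5,w3), (w6,w5), (w7,w6).

6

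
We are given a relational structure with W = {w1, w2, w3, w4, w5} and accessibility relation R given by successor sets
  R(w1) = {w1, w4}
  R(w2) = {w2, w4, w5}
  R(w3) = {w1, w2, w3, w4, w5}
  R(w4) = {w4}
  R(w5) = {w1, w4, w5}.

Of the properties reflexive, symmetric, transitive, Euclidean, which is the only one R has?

Reflexive: yes — every world is R-related to itself.
Symmetric: no — w1 R w4 but not w4 R w1.
Transitive: no — w2 R w5 and w5 R w1, but not w2 R w1.
Euclidean: no — w2 R w4 and w2 R w5, but not w4 R w5.
Only reflexive holds.

reflexive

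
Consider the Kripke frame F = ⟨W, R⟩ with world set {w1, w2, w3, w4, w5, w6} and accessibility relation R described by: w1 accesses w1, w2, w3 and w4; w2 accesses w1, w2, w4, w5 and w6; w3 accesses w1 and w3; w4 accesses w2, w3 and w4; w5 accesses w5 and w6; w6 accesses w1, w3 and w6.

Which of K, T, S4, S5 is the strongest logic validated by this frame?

Reflexive (axiom T): yes — every world is R-related to itself.
Transitive (axiom 4): no — w1 R w2 and w2 R w5, but not w1 R w5.
Euclidean (axiom 5): no — w1 R w2 and w1 R w3, but not w2 R w3.
So F validates K, T; S4 would additionally require R to be transitive. The strongest is T.

T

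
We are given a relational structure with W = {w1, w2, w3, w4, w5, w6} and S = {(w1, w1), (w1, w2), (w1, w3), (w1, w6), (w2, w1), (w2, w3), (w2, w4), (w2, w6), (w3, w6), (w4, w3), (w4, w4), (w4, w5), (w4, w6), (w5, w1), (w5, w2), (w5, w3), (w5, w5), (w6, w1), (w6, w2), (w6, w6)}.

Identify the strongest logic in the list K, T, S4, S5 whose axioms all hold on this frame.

K

Reflexive (axiom T): no — w2 is not related to itself.
Transitive (axiom 4): no — w1 S w2 and w2 S w4, but not w1 S w4.
Euclidean (axiom 5): no — w1 S w3 and w1 S w2, but not w3 S w2.
So F validates K; T would additionally require S to be reflexive. The strongest is K.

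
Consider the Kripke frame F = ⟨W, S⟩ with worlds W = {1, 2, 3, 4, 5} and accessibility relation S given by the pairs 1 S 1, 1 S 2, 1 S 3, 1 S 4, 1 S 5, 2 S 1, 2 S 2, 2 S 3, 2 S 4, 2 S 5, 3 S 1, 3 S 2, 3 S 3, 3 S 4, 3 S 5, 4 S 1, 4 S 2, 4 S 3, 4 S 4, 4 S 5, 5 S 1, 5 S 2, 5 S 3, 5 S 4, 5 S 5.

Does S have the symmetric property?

Symmetric: yes — every pair in S has its reverse in S.

Yes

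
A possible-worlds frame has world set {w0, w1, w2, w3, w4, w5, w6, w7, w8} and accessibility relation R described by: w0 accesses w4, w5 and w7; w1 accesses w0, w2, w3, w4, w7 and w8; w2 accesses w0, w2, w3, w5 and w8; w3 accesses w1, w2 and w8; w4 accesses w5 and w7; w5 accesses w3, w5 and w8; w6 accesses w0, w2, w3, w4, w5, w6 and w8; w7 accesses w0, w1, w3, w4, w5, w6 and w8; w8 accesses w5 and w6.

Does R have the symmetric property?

Symmetric: no — w0 R w4 but not w4 R w0.

No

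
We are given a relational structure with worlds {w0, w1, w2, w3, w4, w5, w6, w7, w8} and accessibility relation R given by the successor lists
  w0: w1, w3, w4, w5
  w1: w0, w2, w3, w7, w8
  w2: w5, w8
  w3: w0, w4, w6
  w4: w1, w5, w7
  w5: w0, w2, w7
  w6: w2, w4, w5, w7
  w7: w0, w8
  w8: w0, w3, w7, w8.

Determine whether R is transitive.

Transitive: no — w0 R w1 and w1 R w2, but not w0 R w2.

No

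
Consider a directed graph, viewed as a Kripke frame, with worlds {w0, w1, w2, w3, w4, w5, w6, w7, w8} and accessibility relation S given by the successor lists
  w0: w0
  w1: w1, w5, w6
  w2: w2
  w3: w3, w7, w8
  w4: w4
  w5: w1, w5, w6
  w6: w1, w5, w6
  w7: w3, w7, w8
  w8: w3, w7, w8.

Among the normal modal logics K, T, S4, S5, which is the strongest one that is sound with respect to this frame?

Reflexive (axiom T): yes — every world is S-related to itself.
Transitive (axiom 4): yes — every two-step S-path is closed by a direct edge.
Euclidean (axiom 5): yes — any two successors of a common world are S-related.
So F validates K, T, S4, S5. The strongest is S5.

S5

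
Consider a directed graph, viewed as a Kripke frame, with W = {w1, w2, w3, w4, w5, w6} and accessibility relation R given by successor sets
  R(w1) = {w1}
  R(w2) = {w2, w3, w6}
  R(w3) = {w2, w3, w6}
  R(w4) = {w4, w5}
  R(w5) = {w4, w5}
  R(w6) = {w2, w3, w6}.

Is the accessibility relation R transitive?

Transitive: yes — every two-step R-path is closed by a direct edge.

Yes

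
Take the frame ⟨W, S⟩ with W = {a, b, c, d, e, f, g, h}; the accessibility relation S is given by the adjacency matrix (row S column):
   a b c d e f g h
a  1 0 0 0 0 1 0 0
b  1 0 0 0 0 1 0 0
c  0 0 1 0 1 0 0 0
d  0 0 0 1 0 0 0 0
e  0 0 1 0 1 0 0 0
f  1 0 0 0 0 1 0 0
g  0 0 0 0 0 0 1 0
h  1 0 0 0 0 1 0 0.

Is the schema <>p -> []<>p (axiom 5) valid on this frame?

Yes

The schema 5 characterises exactly the Euclidean frames.
Euclidean: yes — any two successors of a common world are S-related.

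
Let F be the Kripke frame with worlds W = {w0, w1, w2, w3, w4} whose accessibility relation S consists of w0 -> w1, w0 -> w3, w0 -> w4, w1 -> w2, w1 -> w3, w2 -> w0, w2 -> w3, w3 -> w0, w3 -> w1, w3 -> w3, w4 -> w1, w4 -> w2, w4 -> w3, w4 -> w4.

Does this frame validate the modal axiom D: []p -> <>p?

Yes

The schema D characterises exactly the serial frames.
Serial: yes — every world has a successor (e.g. w0 S w1).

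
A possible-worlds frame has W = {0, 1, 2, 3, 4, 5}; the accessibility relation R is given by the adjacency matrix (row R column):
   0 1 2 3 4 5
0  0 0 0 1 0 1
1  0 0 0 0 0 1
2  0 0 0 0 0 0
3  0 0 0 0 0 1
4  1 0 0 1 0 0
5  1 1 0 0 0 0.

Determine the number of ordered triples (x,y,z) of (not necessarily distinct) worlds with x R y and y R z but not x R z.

11

Enumerating: (0,5,0), (0,5,1), (1,5,0), (1,5,1), (3,5,0), (3,5,1), (4,0,5), (4,3,5), (5,0,3), (5,0,5), (5,1,5).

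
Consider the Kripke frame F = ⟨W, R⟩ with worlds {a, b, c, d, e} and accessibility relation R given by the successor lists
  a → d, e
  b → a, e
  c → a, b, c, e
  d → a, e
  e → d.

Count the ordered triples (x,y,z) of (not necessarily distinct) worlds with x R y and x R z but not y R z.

Enumerating: (a,d,d), (a,e,e), (b,a,a), (b,e,a), (b,e,e), (c,a,a), (c,a,b), (c,a,c), (c,b,b), (c,b,c), (c,e,a), (c,e,b), (c,e,c), (c,e,e), (d,a,a), (d,e,a), (d,e,e), (e,d,d).

18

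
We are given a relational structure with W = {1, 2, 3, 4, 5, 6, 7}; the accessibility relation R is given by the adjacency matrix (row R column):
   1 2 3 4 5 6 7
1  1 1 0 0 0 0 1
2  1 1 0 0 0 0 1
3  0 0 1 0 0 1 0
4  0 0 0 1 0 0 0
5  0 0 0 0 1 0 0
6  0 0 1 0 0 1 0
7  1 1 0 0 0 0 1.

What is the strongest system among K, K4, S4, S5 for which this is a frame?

S5

Transitive (axiom 4): yes — every two-step R-path is closed by a direct edge.
Reflexive (axiom T): yes — every world is R-related to itself.
Euclidean (axiom 5): yes — any two successors of a common world are R-related.
So F validates K, K4, S4, S5. The strongest is S5.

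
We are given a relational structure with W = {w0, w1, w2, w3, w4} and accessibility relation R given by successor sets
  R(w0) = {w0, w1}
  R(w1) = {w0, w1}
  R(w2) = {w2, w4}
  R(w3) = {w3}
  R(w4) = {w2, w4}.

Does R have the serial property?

Serial: yes — every world has a successor (e.g. w0 R w0).

Yes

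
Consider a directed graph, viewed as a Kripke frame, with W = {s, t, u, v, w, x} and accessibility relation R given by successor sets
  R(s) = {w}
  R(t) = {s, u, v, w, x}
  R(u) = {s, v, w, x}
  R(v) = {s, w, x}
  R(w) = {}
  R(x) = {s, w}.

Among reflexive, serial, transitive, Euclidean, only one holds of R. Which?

transitive

Reflexive: no — s is not related to itself.
Serial: no — w has no R-successor.
Transitive: yes — every two-step R-path is closed by a direct edge.
Euclidean: no — t R s and t R u, but not s R u.
Only transitive holds.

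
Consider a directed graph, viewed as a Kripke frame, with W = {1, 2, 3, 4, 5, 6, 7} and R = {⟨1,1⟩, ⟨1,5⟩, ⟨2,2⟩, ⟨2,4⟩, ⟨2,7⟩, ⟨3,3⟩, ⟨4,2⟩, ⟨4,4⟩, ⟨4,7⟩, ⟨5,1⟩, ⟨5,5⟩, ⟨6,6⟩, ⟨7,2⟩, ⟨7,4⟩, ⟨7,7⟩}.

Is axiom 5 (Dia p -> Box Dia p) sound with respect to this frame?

The schema 5 characterises exactly the Euclidean frames.
Euclidean: yes — any two successors of a common world are R-related.

Yes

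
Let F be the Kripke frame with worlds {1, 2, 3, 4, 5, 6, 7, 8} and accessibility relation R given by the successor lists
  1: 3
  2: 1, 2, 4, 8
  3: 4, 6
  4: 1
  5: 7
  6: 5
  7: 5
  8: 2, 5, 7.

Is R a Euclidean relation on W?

Euclidean: no — 2 R 1 and 2 R 4, but not 1 R 4.

No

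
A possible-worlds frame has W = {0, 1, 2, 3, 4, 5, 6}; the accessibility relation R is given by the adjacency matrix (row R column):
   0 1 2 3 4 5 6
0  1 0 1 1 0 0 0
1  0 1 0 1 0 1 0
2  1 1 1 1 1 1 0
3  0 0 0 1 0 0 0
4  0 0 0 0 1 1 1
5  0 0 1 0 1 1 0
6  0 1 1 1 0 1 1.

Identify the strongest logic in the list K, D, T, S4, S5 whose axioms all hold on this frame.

Serial (axiom D): yes — every world has a successor (e.g. 0 R 0).
Reflexive (axiom T): yes — every world is R-related to itself.
Transitive (axiom 4): no — 0 R 2 and 2 R 1, but not 0 R 1.
Euclidean (axiom 5): no — 0 R 3 and 0 R 2, but not 3 R 2.
So F validates K, D, T; S4 would additionally require R to be transitive. The strongest is T.

T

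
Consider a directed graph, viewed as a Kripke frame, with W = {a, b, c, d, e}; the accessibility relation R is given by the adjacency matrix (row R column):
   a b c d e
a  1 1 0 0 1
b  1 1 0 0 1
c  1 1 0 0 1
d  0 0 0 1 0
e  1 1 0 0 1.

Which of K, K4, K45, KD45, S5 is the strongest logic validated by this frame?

KD45

Transitive (axiom 4): yes — every two-step R-path is closed by a direct edge.
Euclidean (axiom 5): yes — any two successors of a common world are R-related.
Serial (axiom D): yes — every world has a successor (e.g. a R a).
Reflexive (axiom T): no — c is not related to itself.
So F validates K, K4, K45, KD45; S5 would additionally require R to be reflexive. The strongest is KD45.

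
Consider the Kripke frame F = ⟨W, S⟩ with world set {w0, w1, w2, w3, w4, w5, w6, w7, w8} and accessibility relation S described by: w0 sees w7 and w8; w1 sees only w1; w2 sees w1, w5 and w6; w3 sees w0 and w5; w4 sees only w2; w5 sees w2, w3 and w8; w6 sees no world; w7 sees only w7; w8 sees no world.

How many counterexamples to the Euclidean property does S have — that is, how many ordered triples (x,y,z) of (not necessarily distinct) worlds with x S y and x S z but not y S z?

25

Enumerating: (w0,w7,w8), (w0,w8,w7), (w0,w8,w8), (w2,w1,w5), (w2,w1,w6), (w2,w5,w1), (w2,w5,w5), (w2,w5,w6), (w2,w6,w1), (w2,w6,w5), (w2,w6,w6), (w3,w0,w0), … and 13 more.
Total: 25.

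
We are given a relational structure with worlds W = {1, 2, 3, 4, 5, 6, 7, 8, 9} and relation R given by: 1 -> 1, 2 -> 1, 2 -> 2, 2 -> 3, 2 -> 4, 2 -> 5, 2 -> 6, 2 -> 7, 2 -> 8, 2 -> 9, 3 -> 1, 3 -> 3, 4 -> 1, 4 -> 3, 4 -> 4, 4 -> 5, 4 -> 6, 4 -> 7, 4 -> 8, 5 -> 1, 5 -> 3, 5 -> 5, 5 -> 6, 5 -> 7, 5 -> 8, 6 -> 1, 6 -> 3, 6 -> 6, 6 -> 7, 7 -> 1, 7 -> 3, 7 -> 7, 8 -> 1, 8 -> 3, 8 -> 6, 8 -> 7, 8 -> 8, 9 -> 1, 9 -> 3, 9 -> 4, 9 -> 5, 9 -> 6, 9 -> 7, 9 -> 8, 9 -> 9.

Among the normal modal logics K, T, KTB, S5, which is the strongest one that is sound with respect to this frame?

T

Reflexive (axiom T): yes — every world is R-related to itself.
Symmetric (axiom B): no — 2 R 1 but not 1 R 2.
Euclidean (axiom 5): no — 2 R 1 and 2 R 3, but not 1 R 3.
So F validates K, T; KTB would additionally require R to be symmetric. The strongest is T.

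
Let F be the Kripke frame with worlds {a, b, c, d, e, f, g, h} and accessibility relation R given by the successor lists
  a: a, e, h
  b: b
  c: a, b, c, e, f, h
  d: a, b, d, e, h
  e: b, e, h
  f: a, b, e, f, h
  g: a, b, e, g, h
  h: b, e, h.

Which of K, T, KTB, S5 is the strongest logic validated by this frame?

Reflexive (axiom T): yes — every world is R-related to itself.
Symmetric (axiom B): no — a R e but not e R a.
Euclidean (axiom 5): no — c R a and c R b, but not a R b.
So F validates K, T; KTB would additionally require R to be symmetric. The strongest is T.

T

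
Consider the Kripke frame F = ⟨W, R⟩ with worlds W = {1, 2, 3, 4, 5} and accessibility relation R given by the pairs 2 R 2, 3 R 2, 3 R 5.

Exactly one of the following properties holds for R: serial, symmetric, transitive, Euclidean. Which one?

transitive

Serial: no — 1 has no R-successor.
Symmetric: no — 3 R 2 but not 2 R 3.
Transitive: yes — every two-step R-path is closed by a direct edge.
Euclidean: no — 3 R 2 and 3 R 5, but not 2 R 5.
Only transitive holds.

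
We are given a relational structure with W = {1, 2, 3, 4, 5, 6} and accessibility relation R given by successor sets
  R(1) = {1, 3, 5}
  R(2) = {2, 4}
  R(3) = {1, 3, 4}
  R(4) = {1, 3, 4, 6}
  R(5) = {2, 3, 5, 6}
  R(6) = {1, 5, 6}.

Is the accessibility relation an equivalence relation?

Reflexive: yes — every world is R-related to itself.
Symmetric: no — 1 R 5 but not 5 R 1.
Transitive: no — 1 R 3 and 3 R 4, but not 1 R 4.
So R is not an equivalence relation.

No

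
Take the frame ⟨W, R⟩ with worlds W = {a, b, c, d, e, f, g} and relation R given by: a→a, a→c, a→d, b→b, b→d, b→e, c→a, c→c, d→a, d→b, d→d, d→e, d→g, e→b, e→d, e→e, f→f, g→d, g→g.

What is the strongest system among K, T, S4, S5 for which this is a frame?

Reflexive (axiom T): yes — every world is R-related to itself.
Transitive (axiom 4): no — a R d and d R b, but not a R b.
Euclidean (axiom 5): no — a R c and a R d, but not c R d.
So F validates K, T; S4 would additionally require R to be transitive. The strongest is T.

T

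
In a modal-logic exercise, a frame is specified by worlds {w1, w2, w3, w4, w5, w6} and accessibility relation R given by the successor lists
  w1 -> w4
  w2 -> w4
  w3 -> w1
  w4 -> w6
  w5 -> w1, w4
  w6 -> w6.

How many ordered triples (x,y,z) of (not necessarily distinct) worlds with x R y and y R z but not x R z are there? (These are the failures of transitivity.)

Enumerating: (w1,w4,w6), (w2,w4,w6), (w3,w1,w4), (w5,w4,w6).

4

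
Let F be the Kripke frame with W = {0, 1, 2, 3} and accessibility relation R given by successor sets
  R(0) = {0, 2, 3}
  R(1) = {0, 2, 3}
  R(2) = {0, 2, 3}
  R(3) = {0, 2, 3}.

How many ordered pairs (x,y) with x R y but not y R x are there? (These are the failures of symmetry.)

Enumerating: (1,0), (1,2), (1,3).

3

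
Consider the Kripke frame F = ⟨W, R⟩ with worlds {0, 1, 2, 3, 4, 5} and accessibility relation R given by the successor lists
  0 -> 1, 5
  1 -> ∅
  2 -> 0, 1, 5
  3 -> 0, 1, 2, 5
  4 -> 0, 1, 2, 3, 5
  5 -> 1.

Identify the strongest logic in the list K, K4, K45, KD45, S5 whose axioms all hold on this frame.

Transitive (axiom 4): yes — every two-step R-path is closed by a direct edge.
Euclidean (axiom 5): no — 0 R 1 and 0 R 5, but not 1 R 5.
Serial (axiom D): no — 1 has no R-successor.
Reflexive (axiom T): no — 0 is not related to itself.
So F validates K, K4; K45 would additionally require R to be Euclidean. The strongest is K4.

K4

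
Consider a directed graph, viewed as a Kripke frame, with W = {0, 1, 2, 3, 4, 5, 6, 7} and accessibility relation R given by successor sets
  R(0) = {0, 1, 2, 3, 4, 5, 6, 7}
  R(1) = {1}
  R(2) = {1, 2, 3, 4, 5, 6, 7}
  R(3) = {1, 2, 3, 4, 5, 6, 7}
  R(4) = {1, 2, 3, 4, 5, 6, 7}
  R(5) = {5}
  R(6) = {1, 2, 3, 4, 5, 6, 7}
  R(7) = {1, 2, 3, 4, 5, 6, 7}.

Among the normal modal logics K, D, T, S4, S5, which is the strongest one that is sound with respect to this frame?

Serial (axiom D): yes — every world has a successor (e.g. 0 R 0).
Reflexive (axiom T): yes — every world is R-related to itself.
Transitive (axiom 4): yes — every two-step R-path is closed by a direct edge.
Euclidean (axiom 5): no — 0 R 1 and 0 R 2, but not 1 R 2.
So F validates K, D, T, S4; S5 would additionally require R to be Euclidean. The strongest is S4.

S4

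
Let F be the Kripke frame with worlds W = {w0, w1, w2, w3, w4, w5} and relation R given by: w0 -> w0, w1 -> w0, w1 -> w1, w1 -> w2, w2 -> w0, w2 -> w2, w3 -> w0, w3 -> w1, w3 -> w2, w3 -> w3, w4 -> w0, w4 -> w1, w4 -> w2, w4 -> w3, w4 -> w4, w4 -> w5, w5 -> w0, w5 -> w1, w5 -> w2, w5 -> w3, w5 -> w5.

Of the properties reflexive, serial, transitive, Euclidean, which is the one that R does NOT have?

Reflexive: yes — every world is R-related to itself.
Serial: yes — every world has a successor (e.g. w0 R w0).
Transitive: yes — every two-step R-path is closed by a direct edge.
Euclidean: no — w1 R w0 and w1 R w2, but not w0 R w2.
Only Euclidean fails.

Euclidean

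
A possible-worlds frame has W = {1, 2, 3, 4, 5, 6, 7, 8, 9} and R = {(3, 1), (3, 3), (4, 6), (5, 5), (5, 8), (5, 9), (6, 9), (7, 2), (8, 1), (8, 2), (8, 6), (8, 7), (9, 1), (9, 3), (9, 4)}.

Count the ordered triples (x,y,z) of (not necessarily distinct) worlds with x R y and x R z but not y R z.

33

Enumerating: (3,1,1), (3,1,3), (4,6,6), (5,8,5), (5,8,8), (5,8,9), (5,9,5), (5,9,8), (5,9,9), (6,9,9), (7,2,2), (8,1,1), … and 21 more.
Total: 33.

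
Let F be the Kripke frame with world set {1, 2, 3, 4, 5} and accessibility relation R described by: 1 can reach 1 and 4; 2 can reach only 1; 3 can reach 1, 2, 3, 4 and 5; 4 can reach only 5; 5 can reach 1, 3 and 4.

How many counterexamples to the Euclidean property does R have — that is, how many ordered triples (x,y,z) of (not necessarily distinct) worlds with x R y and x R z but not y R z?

20

Enumerating: (1,4,1), (1,4,4), (3,1,2), (3,1,3), (3,1,5), (3,2,2), (3,2,3), (3,2,4), (3,2,5), (3,4,1), (3,4,2), (3,4,3), … and 8 more.
Total: 20.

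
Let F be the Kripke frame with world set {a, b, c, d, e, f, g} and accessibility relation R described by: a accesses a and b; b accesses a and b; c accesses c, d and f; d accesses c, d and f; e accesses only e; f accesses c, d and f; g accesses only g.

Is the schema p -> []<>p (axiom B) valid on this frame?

Yes

By correspondence theory, B is valid on a frame iff R is symmetric.
Symmetric: yes — every pair in R has its reverse in R.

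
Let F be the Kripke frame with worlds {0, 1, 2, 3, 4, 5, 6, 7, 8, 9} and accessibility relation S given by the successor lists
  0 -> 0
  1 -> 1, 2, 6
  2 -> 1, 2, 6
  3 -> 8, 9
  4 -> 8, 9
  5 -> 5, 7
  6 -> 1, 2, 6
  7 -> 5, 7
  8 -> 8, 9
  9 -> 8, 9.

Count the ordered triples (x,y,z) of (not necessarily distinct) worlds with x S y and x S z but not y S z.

0

S is Euclidean; there are no such tuples.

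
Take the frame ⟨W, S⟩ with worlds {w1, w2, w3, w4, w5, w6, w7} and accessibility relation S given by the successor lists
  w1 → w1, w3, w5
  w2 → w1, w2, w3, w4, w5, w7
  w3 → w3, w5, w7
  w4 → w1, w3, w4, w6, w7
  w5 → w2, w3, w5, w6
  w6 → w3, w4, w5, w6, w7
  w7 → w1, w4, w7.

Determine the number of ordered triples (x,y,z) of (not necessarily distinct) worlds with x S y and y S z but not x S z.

25

Enumerating: (w1,w3,w7), (w1,w5,w2), (w1,w5,w6), (w2,w4,w6), (w2,w5,w6), (w3,w5,w2), (w3,w5,w6), (w3,w7,w1), (w3,w7,w4), (w4,w1,w5), (w4,w3,w5), (w4,w6,w5), … and 13 more.
Total: 25.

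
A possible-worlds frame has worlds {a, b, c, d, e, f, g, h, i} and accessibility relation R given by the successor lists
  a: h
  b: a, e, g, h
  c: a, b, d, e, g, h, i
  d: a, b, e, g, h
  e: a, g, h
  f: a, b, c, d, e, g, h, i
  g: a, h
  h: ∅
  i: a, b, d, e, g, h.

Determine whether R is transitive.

Transitive: yes — every two-step R-path is closed by a direct edge.

Yes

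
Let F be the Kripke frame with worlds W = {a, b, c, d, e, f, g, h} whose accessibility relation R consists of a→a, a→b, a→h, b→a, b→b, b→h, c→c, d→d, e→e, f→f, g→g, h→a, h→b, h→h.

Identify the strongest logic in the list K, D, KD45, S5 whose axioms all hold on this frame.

Serial (axiom D): yes — every world has a successor (e.g. a R a).
Euclidean (axiom 5): yes — any two successors of a common world are R-related.
Transitive (axiom 4): yes — every two-step R-path is closed by a direct edge.
Reflexive (axiom T): yes — every world is R-related to itself.
So F validates K, D, KD45, S5. The strongest is S5.

S5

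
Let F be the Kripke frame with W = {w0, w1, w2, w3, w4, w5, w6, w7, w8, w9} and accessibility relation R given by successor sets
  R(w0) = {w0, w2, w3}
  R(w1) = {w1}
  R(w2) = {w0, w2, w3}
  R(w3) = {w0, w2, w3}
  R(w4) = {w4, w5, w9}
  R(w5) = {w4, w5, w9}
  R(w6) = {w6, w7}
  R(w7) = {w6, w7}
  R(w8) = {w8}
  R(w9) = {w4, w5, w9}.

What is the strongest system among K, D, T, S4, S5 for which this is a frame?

Serial (axiom D): yes — every world has a successor (e.g. w0 R w0).
Reflexive (axiom T): yes — every world is R-related to itself.
Transitive (axiom 4): yes — every two-step R-path is closed by a direct edge.
Euclidean (axiom 5): yes — any two successors of a common world are R-related.
So F validates K, D, T, S4, S5. The strongest is S5.

S5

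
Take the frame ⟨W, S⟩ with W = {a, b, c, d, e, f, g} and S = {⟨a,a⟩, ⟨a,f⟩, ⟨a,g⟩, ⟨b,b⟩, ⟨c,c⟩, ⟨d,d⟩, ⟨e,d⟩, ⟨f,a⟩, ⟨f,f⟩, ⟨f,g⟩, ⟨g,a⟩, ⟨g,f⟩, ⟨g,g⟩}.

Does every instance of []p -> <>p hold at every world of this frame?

Yes

By correspondence theory, D is valid on a frame iff S is serial.
Serial: yes — every world has a successor (e.g. a S a).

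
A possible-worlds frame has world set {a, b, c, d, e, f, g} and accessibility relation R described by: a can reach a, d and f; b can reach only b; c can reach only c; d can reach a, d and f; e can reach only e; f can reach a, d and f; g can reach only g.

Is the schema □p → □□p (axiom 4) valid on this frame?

Yes

By correspondence theory, 4 is valid on a frame iff R is transitive.
Transitive: yes — every two-step R-path is closed by a direct edge.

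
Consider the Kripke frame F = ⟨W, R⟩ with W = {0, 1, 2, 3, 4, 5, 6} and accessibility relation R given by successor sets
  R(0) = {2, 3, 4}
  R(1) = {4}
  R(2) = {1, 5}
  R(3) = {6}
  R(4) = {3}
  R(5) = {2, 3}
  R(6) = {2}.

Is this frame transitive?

No

Transitive: no — 0 R 2 and 2 R 1, but not 0 R 1.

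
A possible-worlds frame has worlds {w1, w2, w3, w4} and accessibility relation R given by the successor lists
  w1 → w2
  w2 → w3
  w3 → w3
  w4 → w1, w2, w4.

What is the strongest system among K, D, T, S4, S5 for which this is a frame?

Serial (axiom D): yes — every world has a successor (e.g. w1 R w2).
Reflexive (axiom T): no — w1 is not related to itself.
Transitive (axiom 4): no — w1 R w2 and w2 R w3, but not w1 R w3.
Euclidean (axiom 5): no — w4 R w2 and w4 R w1, but not w2 R w1.
So F validates K, D; T would additionally require R to be reflexive. The strongest is D.

D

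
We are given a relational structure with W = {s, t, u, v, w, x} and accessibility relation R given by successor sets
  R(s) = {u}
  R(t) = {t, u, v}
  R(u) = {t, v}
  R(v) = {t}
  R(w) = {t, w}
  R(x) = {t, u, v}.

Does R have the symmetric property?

Symmetric: no — s R u but not u R s.

No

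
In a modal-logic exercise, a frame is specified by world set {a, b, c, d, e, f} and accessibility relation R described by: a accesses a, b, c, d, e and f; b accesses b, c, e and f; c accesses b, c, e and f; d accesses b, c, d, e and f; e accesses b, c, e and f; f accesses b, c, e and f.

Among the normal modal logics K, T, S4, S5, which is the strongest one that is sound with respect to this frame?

S4

Reflexive (axiom T): yes — every world is R-related to itself.
Transitive (axiom 4): yes — every two-step R-path is closed by a direct edge.
Euclidean (axiom 5): no — a R b and a R d, but not b R d.
So F validates K, T, S4; S5 would additionally require R to be Euclidean. The strongest is S4.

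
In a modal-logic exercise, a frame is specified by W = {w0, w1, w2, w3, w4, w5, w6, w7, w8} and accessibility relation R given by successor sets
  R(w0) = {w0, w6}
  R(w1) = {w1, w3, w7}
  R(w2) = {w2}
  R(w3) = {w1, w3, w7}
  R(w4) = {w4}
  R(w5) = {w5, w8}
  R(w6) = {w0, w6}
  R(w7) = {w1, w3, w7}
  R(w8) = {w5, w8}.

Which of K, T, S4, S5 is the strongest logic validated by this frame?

S5

Reflexive (axiom T): yes — every world is R-related to itself.
Transitive (axiom 4): yes — every two-step R-path is closed by a direct edge.
Euclidean (axiom 5): yes — any two successors of a common world are R-related.
So F validates K, T, S4, S5. The strongest is S5.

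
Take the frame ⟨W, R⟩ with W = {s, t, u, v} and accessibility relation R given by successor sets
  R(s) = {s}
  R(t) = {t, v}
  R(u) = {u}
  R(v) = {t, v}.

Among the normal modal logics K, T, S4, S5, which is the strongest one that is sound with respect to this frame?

Reflexive (axiom T): yes — every world is R-related to itself.
Transitive (axiom 4): yes — every two-step R-path is closed by a direct edge.
Euclidean (axiom 5): yes — any two successors of a common world are R-related.
So F validates K, T, S4, S5. The strongest is S5.

S5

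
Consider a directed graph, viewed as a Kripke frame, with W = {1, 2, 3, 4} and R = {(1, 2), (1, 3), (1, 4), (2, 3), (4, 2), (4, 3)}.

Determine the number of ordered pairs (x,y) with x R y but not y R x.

Enumerating: (1,2), (1,3), (1,4), (2,3), (4,2), (4,3).

6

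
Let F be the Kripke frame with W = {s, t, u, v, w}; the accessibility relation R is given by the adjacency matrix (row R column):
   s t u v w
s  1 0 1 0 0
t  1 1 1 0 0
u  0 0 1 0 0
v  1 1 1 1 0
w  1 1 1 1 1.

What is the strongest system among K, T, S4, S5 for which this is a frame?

S4

Reflexive (axiom T): yes — every world is R-related to itself.
Transitive (axiom 4): yes — every two-step R-path is closed by a direct edge.
Euclidean (axiom 5): no — t R u and t R s, but not u R s.
So F validates K, T, S4; S5 would additionally require R to be Euclidean. The strongest is S4.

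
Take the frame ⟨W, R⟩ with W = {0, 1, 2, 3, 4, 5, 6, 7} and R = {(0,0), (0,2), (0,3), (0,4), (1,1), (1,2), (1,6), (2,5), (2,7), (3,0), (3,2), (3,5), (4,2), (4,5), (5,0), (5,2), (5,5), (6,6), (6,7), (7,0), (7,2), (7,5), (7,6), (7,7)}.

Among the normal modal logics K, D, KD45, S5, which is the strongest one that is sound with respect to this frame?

Serial (axiom D): yes — every world has a successor (e.g. 0 R 0).
Euclidean (axiom 5): no — 0 R 2 and 0 R 3, but not 2 R 3.
Transitive (axiom 4): no — 0 R 2 and 2 R 5, but not 0 R 5.
Reflexive (axiom T): no — 2 is not related to itself.
So F validates K, D; KD45 would additionally require R to be Euclidean and transitive. The strongest is D.

D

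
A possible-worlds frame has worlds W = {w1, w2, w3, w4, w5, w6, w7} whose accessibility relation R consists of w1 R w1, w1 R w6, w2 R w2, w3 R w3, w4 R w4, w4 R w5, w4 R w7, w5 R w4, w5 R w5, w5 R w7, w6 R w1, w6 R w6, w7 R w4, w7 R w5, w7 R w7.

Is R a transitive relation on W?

Transitive: yes — every two-step R-path is closed by a direct edge.

Yes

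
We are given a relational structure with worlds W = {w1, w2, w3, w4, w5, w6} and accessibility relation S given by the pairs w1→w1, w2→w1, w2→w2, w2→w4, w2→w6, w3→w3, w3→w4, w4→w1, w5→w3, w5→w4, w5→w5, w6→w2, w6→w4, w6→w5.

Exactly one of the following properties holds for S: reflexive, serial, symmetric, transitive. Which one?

Reflexive: no — w4 is not related to itself.
Serial: yes — every world has a successor (e.g. w1 S w1).
Symmetric: no — w2 S w1 but not w1 S w2.
Transitive: no — w2 S w6 and w6 S w5, but not w2 S w5.
Only serial holds.

serial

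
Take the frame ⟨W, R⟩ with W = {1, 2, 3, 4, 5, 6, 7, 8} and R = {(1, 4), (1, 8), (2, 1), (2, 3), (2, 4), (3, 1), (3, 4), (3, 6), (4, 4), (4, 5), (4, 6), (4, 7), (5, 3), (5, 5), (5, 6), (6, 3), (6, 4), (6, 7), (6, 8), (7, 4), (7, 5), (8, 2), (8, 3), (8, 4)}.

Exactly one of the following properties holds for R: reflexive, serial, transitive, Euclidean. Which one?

Reflexive: no — 1 is not related to itself.
Serial: yes — every world has a successor (e.g. 1 R 4).
Transitive: no — 1 R 4 and 4 R 5, but not 1 R 5.
Euclidean: no — 1 R 4 and 1 R 8, but not 4 R 8.
Only serial holds.

serial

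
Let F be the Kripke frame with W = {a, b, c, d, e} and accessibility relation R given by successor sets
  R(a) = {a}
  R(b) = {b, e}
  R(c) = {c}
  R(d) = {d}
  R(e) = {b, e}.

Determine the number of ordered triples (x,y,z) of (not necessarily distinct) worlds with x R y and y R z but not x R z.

0

R is transitive; there are no such tuples.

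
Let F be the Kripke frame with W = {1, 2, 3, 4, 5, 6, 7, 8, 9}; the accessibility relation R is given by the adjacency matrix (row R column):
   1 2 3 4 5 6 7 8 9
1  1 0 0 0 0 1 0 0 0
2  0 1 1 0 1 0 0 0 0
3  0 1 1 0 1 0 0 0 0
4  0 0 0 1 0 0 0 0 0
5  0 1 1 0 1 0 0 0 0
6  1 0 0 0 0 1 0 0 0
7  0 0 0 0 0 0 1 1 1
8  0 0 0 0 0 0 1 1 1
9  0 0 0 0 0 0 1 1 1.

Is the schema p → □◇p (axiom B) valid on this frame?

Yes

By correspondence theory, B is valid on a frame iff R is symmetric.
Symmetric: yes — every pair in R has its reverse in R.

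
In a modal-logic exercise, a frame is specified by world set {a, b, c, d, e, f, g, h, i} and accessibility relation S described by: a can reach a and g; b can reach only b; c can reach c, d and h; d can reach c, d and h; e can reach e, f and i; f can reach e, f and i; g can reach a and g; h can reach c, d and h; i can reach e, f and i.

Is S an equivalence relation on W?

Yes

Reflexive: yes — every world is S-related to itself.
Symmetric: yes — every pair in S has its reverse in S.
Transitive: yes — every two-step S-path is closed by a direct edge.
So S is an equivalence relation.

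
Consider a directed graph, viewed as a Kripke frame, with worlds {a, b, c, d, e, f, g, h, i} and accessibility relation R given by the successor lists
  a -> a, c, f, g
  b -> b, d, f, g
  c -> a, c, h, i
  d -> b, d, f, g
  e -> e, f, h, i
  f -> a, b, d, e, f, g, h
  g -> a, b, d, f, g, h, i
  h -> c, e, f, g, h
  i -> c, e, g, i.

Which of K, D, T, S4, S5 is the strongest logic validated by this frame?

T

Serial (axiom D): yes — every world has a successor (e.g. a R a).
Reflexive (axiom T): yes — every world is R-related to itself.
Transitive (axiom 4): no — a R c and c R h, but not a R h.
Euclidean (axiom 5): no — a R c and a R f, but not c R f.
So F validates K, D, T; S4 would additionally require R to be transitive. The strongest is T.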